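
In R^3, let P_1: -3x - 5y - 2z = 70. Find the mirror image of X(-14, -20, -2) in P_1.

λ = (n·X − d)/|n|² = (146 − 70)/38 = 2.
Reflection = X − 2λn = (-14, -20, -2) − 4·(-3, -5, -2) = (-2, 0, 6).

(-2, 0, 6)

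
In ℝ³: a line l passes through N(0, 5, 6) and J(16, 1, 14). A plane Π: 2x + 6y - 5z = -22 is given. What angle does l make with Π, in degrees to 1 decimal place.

12.5

A direction vector for l is J − N = (16, -4, 8).
sin θ = |n·v| / (|n||v|) = |-32| / (√65 · √336) = 0.21653.
θ ≈ 12.5°.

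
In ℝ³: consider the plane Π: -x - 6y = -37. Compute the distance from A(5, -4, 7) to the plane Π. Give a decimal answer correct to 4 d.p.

9.2063

n·A − d = (-1)·(5) + (-6)·(-4) + (0)·(7) − (-37) = 56; |n| = √37.
Distance = |56| / √37 = 56/√37 ≈ 9.2063.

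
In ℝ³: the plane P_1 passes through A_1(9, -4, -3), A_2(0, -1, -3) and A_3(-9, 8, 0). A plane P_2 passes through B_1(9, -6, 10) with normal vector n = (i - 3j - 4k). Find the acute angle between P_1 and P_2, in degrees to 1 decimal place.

62.4

A_1A_2 = (-9, 3, 0), A_1A_3 = (-18, 12, 3); a normal to P_1 is A_1A_2 × A_1A_3 = (9, 27, -54).
Using A_1: P_1 has equation 9x + 27y - 54z = 135.
P_2: n·r = n·B_1 gives x - 3y - 4z = -13.
cos θ = |n₁·n₂| / (|n₁||n₂|) = |144| / (√3726 · √26).
θ = arccos(0.46265) ≈ 62.4°.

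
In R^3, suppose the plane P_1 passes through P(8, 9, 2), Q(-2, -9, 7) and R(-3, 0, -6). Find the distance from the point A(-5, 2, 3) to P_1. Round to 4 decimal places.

PQ = (-10, -18, 5), PR = (-11, -9, -8); a normal to P_1 is PQ × PR = (189, -135, -108).
Using P: P_1 has equation 189x - 135y - 108z = 81.
n·A − d = (189)·(-5) + (-135)·(2) + (-108)·(3) − 81 = -1620; |n| = √65610.
Distance = |-1620| / √65610 = 1620/√65610 ≈ 6.3246.

6.3246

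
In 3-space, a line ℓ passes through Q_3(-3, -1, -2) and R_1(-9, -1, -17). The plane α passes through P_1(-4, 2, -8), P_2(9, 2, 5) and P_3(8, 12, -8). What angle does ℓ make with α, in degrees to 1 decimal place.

17.5

A direction vector for ℓ is R_1 − Q_3 = (-6, 0, -15).
P_1P_2 = (13, 0, 13), P_1P_3 = (12, 10, 0); a normal to α is P_1P_2 × P_1P_3 = (-130, 156, 130).
Using P_1: α has equation -130x + 156y + 130z = -208.
sin θ = |n·v| / (|n||v|) = |-1170| / (√58136 · √261) = 0.30036.
θ ≈ 17.5°.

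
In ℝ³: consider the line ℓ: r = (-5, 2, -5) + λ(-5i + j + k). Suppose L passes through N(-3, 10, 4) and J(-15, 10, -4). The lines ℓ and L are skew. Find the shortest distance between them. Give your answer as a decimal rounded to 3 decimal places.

A direction vector for L is J − N = (-12, 0, -8).
Common perpendicular direction n = (-5, 1, 1) × (-12, 0, -8) = (-8, -52, 12).
With w = (-3, 10, 4) − (-5, 2, -5) = (2, 8, 9), w · n = -324.
Distance = |w · n| / |n| = |-324| / √2912 ≈ 6.004.

6.004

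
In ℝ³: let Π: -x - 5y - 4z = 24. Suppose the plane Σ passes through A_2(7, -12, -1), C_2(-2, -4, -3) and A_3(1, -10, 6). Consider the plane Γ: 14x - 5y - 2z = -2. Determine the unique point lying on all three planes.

A_2C_2 = (-9, 8, -2), A_2A_3 = (-6, 2, 7); a normal to Σ is A_2C_2 × A_2A_3 = (60, 75, 30).
Using A_2: Σ has equation 60x + 75y + 30z = -510.
Solving the 3×3 linear system -x - 5y - 4z = 24, 60x + 75y + 30z = -510, 14x - 5y - 2z = -2 (e.g. by elimination or Cramer's rule, determinant = 2700) gives (-2, -6, 2).

(-2, -6, 2)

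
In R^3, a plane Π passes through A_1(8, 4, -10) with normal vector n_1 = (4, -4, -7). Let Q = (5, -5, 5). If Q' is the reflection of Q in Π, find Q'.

(13, -13, -9)

Π: n_1·r = n_1·A_1 gives 4x - 4y - 7z = 86.
λ = (n·Q − d)/|n|² = (5 − 86)/81 = -1.
Reflection = Q − 2λn = (5, -5, 5) − (-2)·(4, -4, -7) = (13, -13, -9).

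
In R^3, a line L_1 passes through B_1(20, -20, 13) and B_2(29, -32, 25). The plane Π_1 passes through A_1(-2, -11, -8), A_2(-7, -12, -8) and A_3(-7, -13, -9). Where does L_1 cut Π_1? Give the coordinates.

A direction vector for L_1 is B_2 − B_1 = (9, -12, 12).
A_1A_2 = (-5, -1, 0), A_1A_3 = (-5, -2, -1); a normal to Π_1 is A_1A_2 × A_1A_3 = (1, -5, 5).
Using A_1: Π_1 has equation x - 5y + 5z = 13.
Substitute r = (20, -20, 13) + t(9, -12, 12) into the plane: 185 + 129t = 13, so t = -4/3.
Intersection: (20, -20, 13) + (-4/3)·(9, -12, 12) = (8, -4, -3).

(8, -4, -3)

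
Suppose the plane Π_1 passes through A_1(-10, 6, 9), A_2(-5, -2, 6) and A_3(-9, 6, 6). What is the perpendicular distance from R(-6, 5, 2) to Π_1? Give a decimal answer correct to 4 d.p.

1.0000

A_1A_2 = (5, -8, -3), A_1A_3 = (1, 0, -3); a normal to Π_1 is A_1A_2 × A_1A_3 = (24, 12, 8).
Using A_1: Π_1 has equation 24x + 12y + 8z = -96.
n·R − d = (24)·(-6) + (12)·(5) + (8)·(2) − (-96) = 28; |n| = √784.
Distance = |28| / √784 = 28/√784 ≈ 1.0000.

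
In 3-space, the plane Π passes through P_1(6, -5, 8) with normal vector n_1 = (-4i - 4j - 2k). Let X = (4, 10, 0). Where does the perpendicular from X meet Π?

Π: n_1·r = n_1·P_1 gives -4x - 4y - 2z = -20.
Foot = X − λn with λ = (n·X − d)/|n|² = (-56 − (-20))/36 = -1.
Foot = (4, 10, 0) − (-1)·(-4, -4, -2) = (0, 6, -2).

(0, 6, -2)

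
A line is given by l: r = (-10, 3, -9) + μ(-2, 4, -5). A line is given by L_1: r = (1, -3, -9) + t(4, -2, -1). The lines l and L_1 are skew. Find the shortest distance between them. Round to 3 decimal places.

0.766

Common perpendicular direction n = (-2, 4, -5) × (4, -2, -1) = (-14, -22, -12).
With w = (1, -3, -9) − (-10, 3, -9) = (11, -6, 0), w · n = -22.
Distance = |w · n| / |n| = |-22| / √824 ≈ 0.766.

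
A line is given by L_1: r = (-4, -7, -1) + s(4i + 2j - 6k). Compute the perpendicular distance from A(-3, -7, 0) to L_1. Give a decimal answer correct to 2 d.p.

Taking (-4, -7, -1) on L_1 with direction v = (4, 2, -6): w = A − (-4, -7, -1) = (1, 0, 1), and w × v = (-2, 10, 2).
Distance = |w × v| / |v| = √108 / √56 ≈ 1.39.

1.39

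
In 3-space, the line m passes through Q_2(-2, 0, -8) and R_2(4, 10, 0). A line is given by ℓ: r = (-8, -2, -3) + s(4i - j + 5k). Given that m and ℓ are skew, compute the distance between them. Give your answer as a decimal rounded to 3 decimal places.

7.859

A direction vector for m is R_2 − Q_2 = (6, 10, 8).
Common perpendicular direction n = (6, 10, 8) × (4, -1, 5) = (58, 2, -46).
With w = (-8, -2, -3) − (-2, 0, -8) = (-6, -2, 5), w · n = -582.
Distance = |w · n| / |n| = |-582| / √5484 ≈ 7.859.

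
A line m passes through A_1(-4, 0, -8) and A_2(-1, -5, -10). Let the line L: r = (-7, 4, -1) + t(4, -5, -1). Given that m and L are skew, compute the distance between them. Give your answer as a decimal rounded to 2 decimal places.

A direction vector for m is A_2 − A_1 = (3, -5, -2).
Common perpendicular direction n = (3, -5, -2) × (4, -5, -1) = (-5, -5, 5).
With w = (-7, 4, -1) − (-4, 0, -8) = (-3, 4, 7), w · n = 30.
Distance = |w · n| / |n| = |30| / √75 ≈ 3.46.

3.46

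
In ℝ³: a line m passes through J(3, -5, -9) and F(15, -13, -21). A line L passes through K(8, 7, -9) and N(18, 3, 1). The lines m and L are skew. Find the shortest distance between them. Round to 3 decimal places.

A direction vector for m is F − J = (12, -8, -12).
A direction vector for L is N − K = (10, -4, 10).
Common perpendicular direction n = (12, -8, -12) × (10, -4, 10) = (-128, -240, 32).
With w = (8, 7, -9) − (3, -5, -9) = (5, 12, 0), w · n = -3520.
Distance = |w · n| / |n| = |-3520| / √75008 ≈ 12.853.

12.853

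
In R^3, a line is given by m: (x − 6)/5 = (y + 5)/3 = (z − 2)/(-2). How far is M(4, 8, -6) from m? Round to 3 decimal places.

m has direction (5, 3, -2) through (6, -5, 2).
Taking (6, -5, 2) on m with direction v = (5, 3, -2): w = M − (6, -5, 2) = (-2, 13, -8), and w × v = (-2, -44, -71).
Distance = |w × v| / |v| = √6981 / √38 ≈ 13.554.

13.554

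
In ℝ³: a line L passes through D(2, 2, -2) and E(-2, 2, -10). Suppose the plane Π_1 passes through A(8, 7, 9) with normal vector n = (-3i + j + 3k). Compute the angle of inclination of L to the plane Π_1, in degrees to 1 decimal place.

A direction vector for L is E − D = (-4, 0, -8).
Π_1: n·r = n·A gives -3x + y + 3z = 10.
sin θ = |n·v| / (|n||v|) = |-12| / (√19 · √80) = 0.30779.
θ ≈ 17.9°.

17.9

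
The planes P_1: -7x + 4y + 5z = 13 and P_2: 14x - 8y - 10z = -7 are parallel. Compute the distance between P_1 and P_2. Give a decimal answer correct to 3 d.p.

Rescale P_2 by 1/(-2): -7x + 4y + 5z = 7/2. Then distance = |13 − (7/2)| / √90 ≈ 1.001.

1.001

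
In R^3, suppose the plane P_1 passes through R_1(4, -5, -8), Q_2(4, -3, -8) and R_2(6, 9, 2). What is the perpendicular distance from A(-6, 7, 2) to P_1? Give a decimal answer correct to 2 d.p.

11.77

R_1Q_2 = (0, 2, 0), R_1R_2 = (2, 14, 10); a normal to P_1 is R_1Q_2 × R_1R_2 = (20, 0, -4).
Using R_1: P_1 has equation 20x - 4z = 112.
n·A − d = (20)·(-6) + (0)·(7) + (-4)·(2) − 112 = -240; |n| = √416.
Distance = |-240| / √416 = 240/√416 ≈ 11.77.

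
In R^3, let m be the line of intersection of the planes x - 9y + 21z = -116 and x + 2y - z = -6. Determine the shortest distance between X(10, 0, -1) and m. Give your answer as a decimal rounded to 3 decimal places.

14.435

Direction of m: (1, -9, 21) × (1, 2, -1) = (-33, 22, 11).
A point on m: solving the two plane equations with x = -8 gives (-8, -2, -6).
Taking (-8, -2, -6) on m with direction v = (-33, 22, 11): w = X − (-8, -2, -6) = (18, 2, 5), and w × v = (-88, -363, 462).
Distance = |w × v| / |v| = √352957 / √1694 ≈ 14.435.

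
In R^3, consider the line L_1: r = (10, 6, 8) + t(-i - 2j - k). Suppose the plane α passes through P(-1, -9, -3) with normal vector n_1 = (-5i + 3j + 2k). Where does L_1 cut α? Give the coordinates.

α: n_1·r = n_1·P gives -5x + 3y + 2z = -28.
Substitute r = (10, 6, 8) + t(-1, -2, -1) into the plane: -16 + (-3)t = -28, so t = 4.
Intersection: (10, 6, 8) + 4·(-1, -2, -1) = (6, -2, 4).

(6, -2, 4)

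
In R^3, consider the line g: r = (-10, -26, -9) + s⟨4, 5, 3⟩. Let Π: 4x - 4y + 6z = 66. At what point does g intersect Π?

Substitute r = (-10, -26, -9) + t(4, 5, 3) into the plane: 10 + 14t = 66, so t = 4.
Intersection: (-10, -26, -9) + 4·(4, 5, 3) = (6, -6, 3).

(6, -6, 3)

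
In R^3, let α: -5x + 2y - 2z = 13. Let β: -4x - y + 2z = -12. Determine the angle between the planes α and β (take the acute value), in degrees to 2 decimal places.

cos θ = |n₁·n₂| / (|n₁||n₂|) = |14| / (√33 · √21).
θ = arccos(0.53182) ≈ 57.87°.

57.87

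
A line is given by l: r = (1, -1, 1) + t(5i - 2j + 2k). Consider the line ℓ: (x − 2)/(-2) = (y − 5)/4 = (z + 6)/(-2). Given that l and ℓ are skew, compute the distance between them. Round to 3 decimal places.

ℓ has direction (-2, 4, -2) through (2, 5, -6).
Common perpendicular direction n = (5, -2, 2) × (-2, 4, -2) = (-4, 6, 16).
With w = (2, 5, -6) − (1, -1, 1) = (1, 6, -7), w · n = -80.
Distance = |w · n| / |n| = |-80| / √308 ≈ 4.558.

4.558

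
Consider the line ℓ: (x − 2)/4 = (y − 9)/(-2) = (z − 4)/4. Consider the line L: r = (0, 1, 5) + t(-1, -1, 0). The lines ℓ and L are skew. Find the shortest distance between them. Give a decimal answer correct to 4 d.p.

ℓ has direction (4, -2, 4) through (2, 9, 4).
Common perpendicular direction n = (4, -2, 4) × (-1, -1, 0) = (4, -4, -6).
With w = (0, 1, 5) − (2, 9, 4) = (-2, -8, 1), w · n = 18.
Distance = |w · n| / |n| = |18| / √68 ≈ 2.1828.

2.1828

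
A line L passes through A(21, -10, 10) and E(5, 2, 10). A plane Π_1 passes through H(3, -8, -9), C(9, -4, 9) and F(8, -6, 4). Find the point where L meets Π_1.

A direction vector for L is E − A = (-16, 12, 0).
HC = (6, 4, 18), HF = (5, 2, 13); a normal to Π_1 is HC × HF = (16, 12, -8).
Using H: Π_1 has equation 16x + 12y - 8z = 24.
Substitute r = (21, -10, 10) + t(-16, 12, 0) into the plane: 136 + (-112)t = 24, so t = 1.
Intersection: (21, -10, 10) + 1·(-16, 12, 0) = (5, 2, 10).

(5, 2, 10)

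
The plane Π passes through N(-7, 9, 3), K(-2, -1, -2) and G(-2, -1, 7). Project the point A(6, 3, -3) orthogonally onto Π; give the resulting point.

NK = (5, -10, -5), NG = (5, -10, 4); a normal to Π is NK × NG = (-90, -45, 0).
Using N: Π has equation -90x - 45y = 225.
Foot = A − λn with λ = (n·A − d)/|n|² = (-675 − 225)/10125 = -4/45.
Foot = (6, 3, -3) − (-4/45)·(-90, -45, 0) = (-2, -1, -3).

(-2, -1, -3)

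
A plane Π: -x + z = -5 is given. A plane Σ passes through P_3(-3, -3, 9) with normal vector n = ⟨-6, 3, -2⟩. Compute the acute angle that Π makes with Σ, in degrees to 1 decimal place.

Σ: n·r = n·P_3 gives -6x + 3y - 2z = -9.
cos θ = |n₁·n₂| / (|n₁||n₂|) = |4| / (√2 · √49).
θ = arccos(0.40406) ≈ 66.2°.

66.2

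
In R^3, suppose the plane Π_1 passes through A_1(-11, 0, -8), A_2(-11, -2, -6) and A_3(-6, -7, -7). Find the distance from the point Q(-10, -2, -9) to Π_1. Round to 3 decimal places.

0.970

A_1A_2 = (0, -2, 2), A_1A_3 = (5, -7, 1); a normal to Π_1 is A_1A_2 × A_1A_3 = (12, 10, 10).
Using A_1: Π_1 has equation 12x + 10y + 10z = -212.
n·Q − d = (12)·(-10) + (10)·(-2) + (10)·(-9) − (-212) = -18; |n| = √344.
Distance = |-18| / √344 = 18/√344 ≈ 0.970.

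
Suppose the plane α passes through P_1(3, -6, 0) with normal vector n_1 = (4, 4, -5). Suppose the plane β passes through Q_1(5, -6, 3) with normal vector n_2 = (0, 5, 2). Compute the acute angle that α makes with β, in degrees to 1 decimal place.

75.8

α: n_1·r = n_1·P_1 gives 4x + 4y - 5z = -12.
β: n_2·r = n_2·Q_1 gives 5y + 2z = -24.
cos θ = |n₁·n₂| / (|n₁||n₂|) = |10| / (√57 · √29).
θ = arccos(0.24596) ≈ 75.8°.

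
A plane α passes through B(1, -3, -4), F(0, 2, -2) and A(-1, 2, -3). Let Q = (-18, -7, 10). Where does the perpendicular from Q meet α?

BF = (-1, 5, 2), BA = (-2, 5, 1); a normal to α is BF × BA = (-5, -3, 5).
Using B: α has equation -5x - 3y + 5z = -16.
Foot = Q − λn with λ = (n·Q − d)/|n|² = (161 − (-16))/59 = 3.
Foot = (-18, -7, 10) − 3·(-5, -3, 5) = (-3, 2, -5).

(-3, 2, -5)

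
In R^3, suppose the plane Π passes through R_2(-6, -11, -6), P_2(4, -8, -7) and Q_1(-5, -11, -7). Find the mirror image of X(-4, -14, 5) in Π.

R_2P_2 = (10, 3, -1), R_2Q_1 = (1, 0, -1); a normal to Π is R_2P_2 × R_2Q_1 = (-3, 9, -3).
Using R_2: Π has equation -3x + 9y - 3z = -63.
λ = (n·X − d)/|n|² = (-129 − (-63))/99 = -2/3.
Reflection = X − 2λn = (-4, -14, 5) − (-4/3)·(-3, 9, -3) = (-8, -2, 1).

(-8, -2, 1)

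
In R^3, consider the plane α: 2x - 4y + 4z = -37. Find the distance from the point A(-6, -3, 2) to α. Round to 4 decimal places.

7.5000

n·A − d = (2)·(-6) + (-4)·(-3) + (4)·(2) − (-37) = 45; |n| = √36.
Distance = |45| / √36 = 45/√36 ≈ 7.5000.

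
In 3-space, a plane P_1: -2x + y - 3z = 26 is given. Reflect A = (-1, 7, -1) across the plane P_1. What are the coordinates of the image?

λ = (n·A − d)/|n|² = (12 − 26)/14 = -1.
Reflection = A − 2λn = (-1, 7, -1) − (-2)·(-2, 1, -3) = (-5, 9, -7).

(-5, 9, -7)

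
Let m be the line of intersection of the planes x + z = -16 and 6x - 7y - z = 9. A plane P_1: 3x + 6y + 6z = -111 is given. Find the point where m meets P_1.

(-7, -6, -9)

Direction of m: (1, 0, 1) × (6, -7, -1) = (7, 7, -7).
A point on m: solving the two plane equations with x = 8 gives (8, 9, -24).
Substitute r = (8, 9, -24) + t(7, 7, -7) into the plane: -66 + 21t = -111, so t = -15/7.
Intersection: (8, 9, -24) + (-15/7)·(7, 7, -7) = (-7, -6, -9).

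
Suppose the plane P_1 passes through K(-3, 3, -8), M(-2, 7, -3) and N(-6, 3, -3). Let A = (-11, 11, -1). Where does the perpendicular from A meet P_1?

(-6, 6, 2)

KM = (1, 4, 5), KN = (-3, 0, 5); a normal to P_1 is KM × KN = (20, -20, 12).
Using K: P_1 has equation 20x - 20y + 12z = -216.
Foot = A − λn with λ = (n·A − d)/|n|² = (-452 − (-216))/944 = -1/4.
Foot = (-11, 11, -1) − (-1/4)·(20, -20, 12) = (-6, 6, 2).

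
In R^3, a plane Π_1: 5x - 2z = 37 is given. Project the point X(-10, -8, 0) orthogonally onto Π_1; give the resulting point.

(5, -8, -6)

Foot = X − λn with λ = (n·X − d)/|n|² = (-50 − 37)/29 = -3.
Foot = (-10, -8, 0) − (-3)·(5, 0, -2) = (5, -8, -6).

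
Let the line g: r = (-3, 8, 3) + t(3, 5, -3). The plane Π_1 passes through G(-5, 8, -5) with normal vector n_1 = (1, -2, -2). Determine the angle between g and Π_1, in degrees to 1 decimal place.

Π_1: n_1·r = n_1·G gives x - 2y - 2z = -11.
sin θ = |n·v| / (|n||v|) = |-1| / (√9 · √43) = 0.05083.
θ ≈ 2.9°.

2.9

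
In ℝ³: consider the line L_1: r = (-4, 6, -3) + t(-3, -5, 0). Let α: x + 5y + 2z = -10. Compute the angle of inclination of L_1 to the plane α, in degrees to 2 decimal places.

61.25

sin θ = |n·v| / (|n||v|) = |-28| / (√30 · √34) = 0.87671.
θ ≈ 61.25°.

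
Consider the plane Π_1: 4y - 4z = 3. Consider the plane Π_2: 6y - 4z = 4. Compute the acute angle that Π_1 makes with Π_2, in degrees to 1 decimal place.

11.3

cos θ = |n₁·n₂| / (|n₁||n₂|) = |40| / (√32 · √52).
θ = arccos(0.98058) ≈ 11.3°.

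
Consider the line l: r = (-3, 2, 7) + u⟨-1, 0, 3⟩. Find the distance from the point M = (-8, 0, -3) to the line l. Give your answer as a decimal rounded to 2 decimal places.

8.15

Taking (-3, 2, 7) on l with direction v = (-1, 0, 3): w = M − (-3, 2, 7) = (-5, -2, -10), and w × v = (-6, 25, -2).
Distance = |w × v| / |v| = √665 / √10 ≈ 8.15.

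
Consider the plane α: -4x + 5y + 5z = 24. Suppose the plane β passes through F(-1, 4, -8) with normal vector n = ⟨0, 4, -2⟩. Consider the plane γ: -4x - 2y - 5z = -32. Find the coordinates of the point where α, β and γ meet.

(4, 8, 0)

β: n·r = n·F gives 4y - 2z = 32.
Solving the 3×3 linear system -4x + 5y + 5z = 24, 4y - 2z = 32, -4x - 2y - 5z = -32 (e.g. by elimination or Cramer's rule, determinant = 216) gives (4, 8, 0).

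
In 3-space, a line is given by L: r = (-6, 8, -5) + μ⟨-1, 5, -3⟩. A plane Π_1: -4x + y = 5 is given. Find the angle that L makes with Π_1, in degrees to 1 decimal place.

sin θ = |n·v| / (|n||v|) = |9| / (√17 · √35) = 0.36896.
θ ≈ 21.7°.

21.7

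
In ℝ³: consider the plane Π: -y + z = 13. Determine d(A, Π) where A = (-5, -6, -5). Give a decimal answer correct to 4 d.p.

n·A − d = (0)·(-5) + (-1)·(-6) + (1)·(-5) − 13 = -12; |n| = √2.
Distance = |-12| / √2 = 12/√2 ≈ 8.4853.

8.4853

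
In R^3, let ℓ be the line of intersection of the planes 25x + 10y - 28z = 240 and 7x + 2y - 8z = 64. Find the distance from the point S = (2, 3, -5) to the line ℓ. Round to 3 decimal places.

1.984

Direction of ℓ: (25, 10, -28) × (7, 2, -8) = (-24, 4, -20).
A point on ℓ: solving the two plane equations with x = 8 gives (8, 4, 0).
Taking (8, 4, 0) on ℓ with direction v = (-24, 4, -20): w = S − (8, 4, 0) = (-6, -1, -5), and w × v = (40, 0, -48).
Distance = |w × v| / |v| = √3904 / √992 ≈ 1.984.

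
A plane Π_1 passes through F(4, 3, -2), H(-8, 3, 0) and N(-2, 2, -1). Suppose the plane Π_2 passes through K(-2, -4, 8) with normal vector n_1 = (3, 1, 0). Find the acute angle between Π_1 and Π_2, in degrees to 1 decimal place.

81.0

FH = (-12, 0, 2), FN = (-6, -1, 1); a normal to Π_1 is FH × FN = (2, 0, 12).
Using F: Π_1 has equation 2x + 12z = -16.
Π_2: n_1·r = n_1·K gives 3x + y = -10.
cos θ = |n₁·n₂| / (|n₁||n₂|) = |6| / (√148 · √10).
θ = arccos(0.15596) ≈ 81.0°.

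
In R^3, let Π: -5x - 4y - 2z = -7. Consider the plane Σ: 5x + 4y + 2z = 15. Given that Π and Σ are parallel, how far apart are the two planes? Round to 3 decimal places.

Rescale Σ by 1/(-1): -5x - 4y - 2z = -15. Then distance = |-7 − (-15)| / √45 ≈ 1.193.

1.193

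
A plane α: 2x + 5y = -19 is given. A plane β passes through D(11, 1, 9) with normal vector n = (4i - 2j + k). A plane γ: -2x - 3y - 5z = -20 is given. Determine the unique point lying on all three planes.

(8, -7, 5)

β: n·r = n·D gives 4x - 2y + z = 51.
Solving the 3×3 linear system 2x + 5y = -19, 4x - 2y + z = 51, -2x - 3y - 5z = -20 (e.g. by elimination or Cramer's rule, determinant = 116) gives (8, -7, 5).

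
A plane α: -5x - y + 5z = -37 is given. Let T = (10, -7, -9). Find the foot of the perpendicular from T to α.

Foot = T − λn with λ = (n·T − d)/|n|² = (-88 − (-37))/51 = -1.
Foot = (10, -7, -9) − (-1)·(-5, -1, 5) = (5, -8, -4).

(5, -8, -4)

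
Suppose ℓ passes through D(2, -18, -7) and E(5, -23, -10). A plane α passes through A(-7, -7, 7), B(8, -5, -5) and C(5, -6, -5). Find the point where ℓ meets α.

A direction vector for ℓ is E − D = (3, -5, -3).
AB = (15, 2, -12), AC = (12, 1, -12); a normal to α is AB × AC = (-12, 36, -9).
Using A: α has equation -12x + 36y - 9z = -231.
Substitute r = (2, -18, -7) + t(3, -5, -3) into the plane: -609 + (-189)t = -231, so t = -2.
Intersection: (2, -18, -7) + (-2)·(3, -5, -3) = (-4, -8, -1).

(-4, -8, -1)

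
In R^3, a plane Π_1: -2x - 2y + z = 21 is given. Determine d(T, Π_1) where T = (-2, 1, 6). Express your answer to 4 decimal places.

n·T − d = (-2)·(-2) + (-2)·(1) + (1)·(6) − 21 = -13; |n| = √9.
Distance = |-13| / √9 = 13/√9 ≈ 4.3333.

4.3333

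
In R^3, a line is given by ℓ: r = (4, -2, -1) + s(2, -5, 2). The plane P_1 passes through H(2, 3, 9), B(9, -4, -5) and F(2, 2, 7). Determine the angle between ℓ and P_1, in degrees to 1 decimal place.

HB = (7, -7, -14), HF = (0, -1, -2); a normal to P_1 is HB × HF = (0, 14, -7).
Using H: P_1 has equation 14y - 7z = -21.
sin θ = |n·v| / (|n||v|) = |-84| / (√245 · √33) = 0.93420.
θ ≈ 69.1°.

69.1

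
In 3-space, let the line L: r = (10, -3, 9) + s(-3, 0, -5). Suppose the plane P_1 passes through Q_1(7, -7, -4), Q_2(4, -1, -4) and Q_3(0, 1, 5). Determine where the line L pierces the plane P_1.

Q_1Q_2 = (-3, 6, 0), Q_1Q_3 = (-7, 8, 9); a normal to P_1 is Q_1Q_2 × Q_1Q_3 = (54, 27, 18).
Using Q_1: P_1 has equation 54x + 27y + 18z = 117.
Substitute r = (10, -3, 9) + t(-3, 0, -5) into the plane: 621 + (-252)t = 117, so t = 2.
Intersection: (10, -3, 9) + 2·(-3, 0, -5) = (4, -3, -1).

(4, -3, -1)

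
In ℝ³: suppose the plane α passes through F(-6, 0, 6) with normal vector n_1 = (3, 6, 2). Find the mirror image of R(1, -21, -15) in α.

(19, 15, -3)

α: n_1·r = n_1·F gives 3x + 6y + 2z = -6.
λ = (n·R − d)/|n|² = (-153 − (-6))/49 = -3.
Reflection = R − 2λn = (1, -21, -15) − (-6)·(3, 6, 2) = (19, 15, -3).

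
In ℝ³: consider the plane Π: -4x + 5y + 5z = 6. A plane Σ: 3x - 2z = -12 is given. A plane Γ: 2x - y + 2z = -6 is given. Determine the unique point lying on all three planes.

Solving the 3×3 linear system -4x + 5y + 5z = 6, 3x - 2z = -12, 2x - y + 2z = -6 (e.g. by elimination or Cramer's rule, determinant = -57) gives (-4, -2, 0).

(-4, -2, 0)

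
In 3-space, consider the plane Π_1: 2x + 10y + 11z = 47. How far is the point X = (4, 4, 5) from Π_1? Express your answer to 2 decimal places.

3.73

n·X − d = (2)·(4) + (10)·(4) + (11)·(5) − 47 = 56; |n| = √225.
Distance = |56| / √225 = 56/√225 ≈ 3.73.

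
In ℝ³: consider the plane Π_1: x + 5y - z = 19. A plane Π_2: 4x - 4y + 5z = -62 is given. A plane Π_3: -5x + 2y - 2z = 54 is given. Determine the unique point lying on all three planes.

Solving the 3×3 linear system x + 5y - z = 19, 4x - 4y + 5z = -62, -5x + 2y - 2z = 54 (e.g. by elimination or Cramer's rule, determinant = -75) gives (-8, 5, -2).

(-8, 5, -2)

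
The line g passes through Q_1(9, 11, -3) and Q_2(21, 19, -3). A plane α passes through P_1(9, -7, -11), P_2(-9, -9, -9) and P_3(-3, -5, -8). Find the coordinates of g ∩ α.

(3, 7, -3)

A direction vector for g is Q_2 − Q_1 = (12, 8, 0).
P_1P_2 = (-18, -2, 2), P_1P_3 = (-12, 2, 3); a normal to α is P_1P_2 × P_1P_3 = (-10, 30, -60).
Using P_1: α has equation -10x + 30y - 60z = 360.
Substitute r = (9, 11, -3) + t(12, 8, 0) into the plane: 420 + 120t = 360, so t = -1/2.
Intersection: (9, 11, -3) + (-1/2)·(12, 8, 0) = (3, 7, -3).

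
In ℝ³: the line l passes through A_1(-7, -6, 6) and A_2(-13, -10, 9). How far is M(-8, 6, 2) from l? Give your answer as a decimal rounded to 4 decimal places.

10.6394

A direction vector for l is A_2 − A_1 = (-6, -4, 3).
Taking (-7, -6, 6) on l with direction v = (-6, -4, 3): w = M − (-7, -6, 6) = (-1, 12, -4), and w × v = (20, 27, 76).
Distance = |w × v| / |v| = √6905 / √61 ≈ 10.6394.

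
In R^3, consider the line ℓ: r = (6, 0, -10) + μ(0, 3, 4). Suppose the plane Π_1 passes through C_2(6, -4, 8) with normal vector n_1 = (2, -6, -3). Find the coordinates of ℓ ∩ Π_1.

(6, 3, -6)

Π_1: n_1·r = n_1·C_2 gives 2x - 6y - 3z = 12.
Substitute r = (6, 0, -10) + t(0, 3, 4) into the plane: 42 + (-30)t = 12, so t = 1.
Intersection: (6, 0, -10) + 1·(0, 3, 4) = (6, 3, -6).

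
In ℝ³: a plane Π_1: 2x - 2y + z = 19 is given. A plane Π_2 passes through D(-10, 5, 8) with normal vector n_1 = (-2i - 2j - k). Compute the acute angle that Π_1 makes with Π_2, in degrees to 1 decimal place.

83.6

Π_2: n_1·r = n_1·D gives -2x - 2y - z = 2.
cos θ = |n₁·n₂| / (|n₁||n₂|) = |-1| / (√9 · √9).
θ = arccos(0.11111) ≈ 83.6°.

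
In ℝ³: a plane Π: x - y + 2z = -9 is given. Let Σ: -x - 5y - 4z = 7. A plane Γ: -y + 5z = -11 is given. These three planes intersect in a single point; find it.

(-4, 1, -2)

Solving the 3×3 linear system x - y + 2z = -9, -x - 5y - 4z = 7, -y + 5z = -11 (e.g. by elimination or Cramer's rule, determinant = -32) gives (-4, 1, -2).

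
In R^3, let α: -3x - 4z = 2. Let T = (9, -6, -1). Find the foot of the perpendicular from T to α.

Foot = T − λn with λ = (n·T − d)/|n|² = (-23 − 2)/25 = -1.
Foot = (9, -6, -1) − (-1)·(-3, 0, -4) = (6, -6, -5).

(6, -6, -5)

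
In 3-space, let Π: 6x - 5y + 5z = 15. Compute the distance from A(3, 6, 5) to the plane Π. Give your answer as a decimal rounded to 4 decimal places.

0.2157

n·A − d = (6)·(3) + (-5)·(6) + (5)·(5) − 15 = -2; |n| = √86.
Distance = |-2| / √86 = 2/√86 ≈ 0.2157.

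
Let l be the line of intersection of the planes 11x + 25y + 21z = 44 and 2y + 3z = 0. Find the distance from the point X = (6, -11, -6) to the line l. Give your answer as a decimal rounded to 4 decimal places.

Direction of l: (11, 25, 21) × (0, 2, 3) = (33, -33, 22).
A point on l: solving the two plane equations with x = 10 gives (10, -6, 4).
Taking (10, -6, 4) on l with direction v = (33, -33, 22): w = X − (10, -6, 4) = (-4, -5, -10), and w × v = (-440, -242, 297).
Distance = |w × v| / |v| = √340373 / √2662 ≈ 11.3077.

11.3077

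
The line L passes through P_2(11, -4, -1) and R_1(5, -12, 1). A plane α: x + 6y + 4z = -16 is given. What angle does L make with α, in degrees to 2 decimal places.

A direction vector for L is R_1 − P_2 = (-6, -8, 2).
sin θ = |n·v| / (|n||v|) = |-46| / (√53 · √104) = 0.61959.
θ ≈ 38.29°.

38.29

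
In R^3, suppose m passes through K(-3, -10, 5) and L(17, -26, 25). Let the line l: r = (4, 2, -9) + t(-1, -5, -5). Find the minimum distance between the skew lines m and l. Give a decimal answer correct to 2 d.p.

A direction vector for m is L − K = (20, -16, 20).
Common perpendicular direction n = (20, -16, 20) × (-1, -5, -5) = (180, 80, -116).
With w = (4, 2, -9) − (-3, -10, 5) = (7, 12, -14), w · n = 3844.
Distance = |w · n| / |n| = |3844| / √52256 ≈ 16.82.

16.82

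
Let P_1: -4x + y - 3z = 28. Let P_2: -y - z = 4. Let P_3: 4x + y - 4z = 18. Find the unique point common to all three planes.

(-2, 2, -6)

Solving the 3×3 linear system -4x + y - 3z = 28, -y - z = 4, 4x + y - 4z = 18 (e.g. by elimination or Cramer's rule, determinant = -36) gives (-2, 2, -6).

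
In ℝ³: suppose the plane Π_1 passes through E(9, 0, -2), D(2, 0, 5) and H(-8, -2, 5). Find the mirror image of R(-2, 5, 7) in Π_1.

ED = (-7, 0, 7), EH = (-17, -2, 7); a normal to Π_1 is ED × EH = (14, -70, 14).
Using E: Π_1 has equation 14x - 70y + 14z = 98.
λ = (n·R − d)/|n|² = (-280 − 98)/5292 = -1/14.
Reflection = R − 2λn = (-2, 5, 7) − (-1/7)·(14, -70, 14) = (0, -5, 9).

(0, -5, 9)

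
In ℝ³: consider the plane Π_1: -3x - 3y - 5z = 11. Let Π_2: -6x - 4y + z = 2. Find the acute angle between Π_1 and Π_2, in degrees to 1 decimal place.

cos θ = |n₁·n₂| / (|n₁||n₂|) = |25| / (√43 · √53).
θ = arccos(0.52368) ≈ 58.4°.

58.4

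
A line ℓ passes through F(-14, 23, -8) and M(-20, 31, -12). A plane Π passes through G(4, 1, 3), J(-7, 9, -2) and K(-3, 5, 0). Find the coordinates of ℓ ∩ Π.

A direction vector for ℓ is M − F = (-6, 8, -4).
GJ = (-11, 8, -5), GK = (-7, 4, -3); a normal to Π is GJ × GK = (-4, 2, 12).
Using G: Π has equation -4x + 2y + 12z = 22.
Substitute r = (-14, 23, -8) + t(-6, 8, -4) into the plane: 6 + (-8)t = 22, so t = -2.
Intersection: (-14, 23, -8) + (-2)·(-6, 8, -4) = (-2, 7, 0).

(-2, 7, 0)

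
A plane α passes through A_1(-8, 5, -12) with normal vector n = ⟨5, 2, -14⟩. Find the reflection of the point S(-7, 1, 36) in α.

(23, 13, -48)

α: n·r = n·A_1 gives 5x + 2y - 14z = 138.
λ = (n·S − d)/|n|² = (-537 − 138)/225 = -3.
Reflection = S − 2λn = (-7, 1, 36) − (-6)·(5, 2, -14) = (23, 13, -48).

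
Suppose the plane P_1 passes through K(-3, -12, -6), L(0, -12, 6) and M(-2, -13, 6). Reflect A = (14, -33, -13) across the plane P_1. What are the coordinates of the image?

(-10, 15, -7)

KL = (3, 0, 12), KM = (1, -1, 12); a normal to P_1 is KL × KM = (12, -24, -3).
Using K: P_1 has equation 12x - 24y - 3z = 270.
λ = (n·A − d)/|n|² = (999 − 270)/729 = 1.
Reflection = A − 2λn = (14, -33, -13) − 2·(12, -24, -3) = (-10, 15, -7).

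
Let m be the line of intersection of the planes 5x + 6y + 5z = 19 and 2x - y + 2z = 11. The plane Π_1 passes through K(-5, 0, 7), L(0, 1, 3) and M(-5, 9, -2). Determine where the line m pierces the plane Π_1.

Direction of m: (5, 6, 5) × (2, -1, 2) = (17, 0, -17).
A point on m: solving the two plane equations with x = -4 gives (-4, -1, 9).
KL = (5, 1, -4), KM = (0, 9, -9); a normal to Π_1 is KL × KM = (27, 45, 45).
Using K: Π_1 has equation 27x + 45y + 45z = 180.
Substitute r = (-4, -1, 9) + t(17, 0, -17) into the plane: 252 + (-306)t = 180, so t = 4/17.
Intersection: (-4, -1, 9) + (4/17)·(17, 0, -17) = (0, -1, 5).

(0, -1, 5)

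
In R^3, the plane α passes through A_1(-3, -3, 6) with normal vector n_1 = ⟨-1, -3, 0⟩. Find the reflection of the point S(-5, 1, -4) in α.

(-7, -5, -4)

α: n_1·r = n_1·A_1 gives -x - 3y = 12.
λ = (n·S − d)/|n|² = (2 − 12)/10 = -1.
Reflection = S − 2λn = (-5, 1, -4) − (-2)·(-1, -3, 0) = (-7, -5, -4).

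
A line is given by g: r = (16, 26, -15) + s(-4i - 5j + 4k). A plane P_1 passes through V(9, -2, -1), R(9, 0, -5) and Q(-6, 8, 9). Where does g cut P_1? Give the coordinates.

(0, 6, 1)

VR = (0, 2, -4), VQ = (-15, 10, 10); a normal to P_1 is VR × VQ = (60, 60, 30).
Using V: P_1 has equation 60x + 60y + 30z = 390.
Substitute r = (16, 26, -15) + t(-4, -5, 4) into the plane: 2070 + (-420)t = 390, so t = 4.
Intersection: (16, 26, -15) + 4·(-4, -5, 4) = (0, 6, 1).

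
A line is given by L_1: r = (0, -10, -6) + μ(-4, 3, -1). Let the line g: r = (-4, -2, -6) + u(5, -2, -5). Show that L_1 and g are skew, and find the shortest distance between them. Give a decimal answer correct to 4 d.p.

Common perpendicular direction n = (-4, 3, -1) × (5, -2, -5) = (-17, -25, -7).
With w = (-4, -2, -6) − (0, -10, -6) = (-4, 8, 0), w · n = -132.
Since n ≠ 0 the lines are not parallel, and w · n = -132 ≠ 0 so they do not intersect; hence they are skew.
Distance = |w · n| / |n| = |-132| / √963 ≈ 4.2536.

4.2536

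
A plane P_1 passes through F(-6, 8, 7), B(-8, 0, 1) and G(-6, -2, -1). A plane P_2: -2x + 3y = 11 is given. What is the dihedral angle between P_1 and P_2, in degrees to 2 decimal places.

53.19

FB = (-2, -8, -6), FG = (0, -10, -8); a normal to P_1 is FB × FG = (4, -16, 20).
Using F: P_1 has equation 4x - 16y + 20z = -12.
cos θ = |n₁·n₂| / (|n₁||n₂|) = |-56| / (√672 · √13).
θ = arccos(0.59914) ≈ 53.19°.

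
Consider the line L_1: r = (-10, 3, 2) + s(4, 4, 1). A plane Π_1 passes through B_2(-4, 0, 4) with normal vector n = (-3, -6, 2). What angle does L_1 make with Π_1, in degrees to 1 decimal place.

Π_1: n·r = n·B_2 gives -3x - 6y + 2z = 20.
sin θ = |n·v| / (|n||v|) = |-34| / (√49 · √33) = 0.84552.
θ ≈ 57.7°.

57.7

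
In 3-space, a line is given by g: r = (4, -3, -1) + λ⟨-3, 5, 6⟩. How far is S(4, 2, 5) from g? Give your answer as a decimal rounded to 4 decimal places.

Taking (4, -3, -1) on g with direction v = (-3, 5, 6): w = S − (4, -3, -1) = (0, 5, 6), and w × v = (0, -18, 15).
Distance = |w × v| / |v| = √549 / √70 ≈ 2.8005.

2.8005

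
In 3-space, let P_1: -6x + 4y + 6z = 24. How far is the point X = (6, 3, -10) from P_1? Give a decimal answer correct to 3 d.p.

n·X − d = (-6)·(6) + (4)·(3) + (6)·(-10) − 24 = -108; |n| = √88.
Distance = |-108| / √88 = 108/√88 ≈ 11.513.

11.513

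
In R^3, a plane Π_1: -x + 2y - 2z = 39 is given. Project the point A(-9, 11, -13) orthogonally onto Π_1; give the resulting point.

(-7, 7, -9)

Foot = A − λn with λ = (n·A − d)/|n|² = (57 − 39)/9 = 2.
Foot = (-9, 11, -13) − 2·(-1, 2, -2) = (-7, 7, -9).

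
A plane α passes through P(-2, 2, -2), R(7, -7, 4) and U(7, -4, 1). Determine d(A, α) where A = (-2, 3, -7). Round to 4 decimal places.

PR = (9, -9, 6), PU = (9, -6, 3); a normal to α is PR × PU = (9, 27, 27).
Using P: α has equation 9x + 27y + 27z = -18.
n·A − d = (9)·(-2) + (27)·(3) + (27)·(-7) − (-18) = -108; |n| = √1539.
Distance = |-108| / √1539 = 108/√1539 ≈ 2.7530.

2.7530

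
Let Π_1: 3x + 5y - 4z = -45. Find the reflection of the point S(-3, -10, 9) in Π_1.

λ = (n·S − d)/|n|² = (-95 − (-45))/50 = -1.
Reflection = S − 2λn = (-3, -10, 9) − (-2)·(3, 5, -4) = (3, 0, 1).

(3, 0, 1)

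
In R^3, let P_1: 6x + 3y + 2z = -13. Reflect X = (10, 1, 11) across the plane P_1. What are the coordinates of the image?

(-14, -11, 3)

λ = (n·X − d)/|n|² = (85 − (-13))/49 = 2.
Reflection = X − 2λn = (10, 1, 11) − 4·(6, 3, 2) = (-14, -11, 3).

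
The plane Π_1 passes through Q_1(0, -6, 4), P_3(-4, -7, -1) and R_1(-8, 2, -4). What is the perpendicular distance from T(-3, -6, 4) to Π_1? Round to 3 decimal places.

2.286

Q_1P_3 = (-4, -1, -5), Q_1R_1 = (-8, 8, -8); a normal to Π_1 is Q_1P_3 × Q_1R_1 = (48, 8, -40).
Using Q_1: Π_1 has equation 48x + 8y - 40z = -208.
n·T − d = (48)·(-3) + (8)·(-6) + (-40)·(4) − (-208) = -144; |n| = √3968.
Distance = |-144| / √3968 = 144/√3968 ≈ 2.286.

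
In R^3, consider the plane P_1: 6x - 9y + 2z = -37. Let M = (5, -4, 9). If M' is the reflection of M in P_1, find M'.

(-7, 14, 5)

λ = (n·M − d)/|n|² = (84 − (-37))/121 = 1.
Reflection = M − 2λn = (5, -4, 9) − 2·(6, -9, 2) = (-7, 14, 5).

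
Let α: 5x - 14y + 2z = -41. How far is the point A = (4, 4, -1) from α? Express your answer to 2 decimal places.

n·A − d = (5)·(4) + (-14)·(4) + (2)·(-1) − (-41) = 3; |n| = √225.
Distance = |3| / √225 = 3/√225 ≈ 0.20.

0.20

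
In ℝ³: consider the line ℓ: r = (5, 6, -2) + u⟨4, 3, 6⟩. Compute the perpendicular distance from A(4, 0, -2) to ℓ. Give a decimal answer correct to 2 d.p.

5.39

Taking (5, 6, -2) on ℓ with direction v = (4, 3, 6): w = A − (5, 6, -2) = (-1, -6, 0), and w × v = (-36, 6, 21).
Distance = |w × v| / |v| = √1773 / √61 ≈ 5.39.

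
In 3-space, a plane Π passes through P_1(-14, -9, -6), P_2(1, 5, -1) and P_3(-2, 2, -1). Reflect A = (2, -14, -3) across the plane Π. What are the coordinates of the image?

P_1P_2 = (15, 14, 5), P_1P_3 = (12, 11, 5); a normal to Π is P_1P_2 × P_1P_3 = (15, -15, -3).
Using P_1: Π has equation 15x - 15y - 3z = -57.
λ = (n·A − d)/|n|² = (249 − (-57))/459 = 2/3.
Reflection = A − 2λn = (2, -14, -3) − (4/3)·(15, -15, -3) = (-18, 6, 1).

(-18, 6, 1)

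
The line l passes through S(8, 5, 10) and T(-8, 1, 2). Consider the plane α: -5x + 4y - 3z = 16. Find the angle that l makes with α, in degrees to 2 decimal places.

A direction vector for l is T − S = (-16, -4, -8).
sin θ = |n·v| / (|n||v|) = |88| / (√50 · √336) = 0.67893.
θ ≈ 42.76°.

42.76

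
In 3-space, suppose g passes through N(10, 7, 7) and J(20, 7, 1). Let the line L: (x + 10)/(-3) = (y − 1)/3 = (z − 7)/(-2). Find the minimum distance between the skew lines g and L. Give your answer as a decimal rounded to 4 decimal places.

A direction vector for g is J − N = (10, 0, -6).
L has direction (-3, 3, -2) through (-10, 1, 7).
Common perpendicular direction n = (10, 0, -6) × (-3, 3, -2) = (18, 38, 30).
With w = (-10, 1, 7) − (10, 7, 7) = (-20, -6, 0), w · n = -588.
Distance = |w · n| / |n| = |-588| / √2668 ≈ 11.3837.

11.3837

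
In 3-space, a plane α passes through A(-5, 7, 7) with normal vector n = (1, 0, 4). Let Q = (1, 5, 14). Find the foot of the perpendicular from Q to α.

(-1, 5, 6)

α: n·r = n·A gives x + 4z = 23.
Foot = Q − λn with λ = (n·Q − d)/|n|² = (57 − 23)/17 = 2.
Foot = (1, 5, 14) − 2·(1, 0, 4) = (-1, 5, 6).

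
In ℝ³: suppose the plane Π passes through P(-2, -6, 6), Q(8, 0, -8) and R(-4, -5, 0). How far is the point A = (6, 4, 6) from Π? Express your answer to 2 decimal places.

7.54

PQ = (10, 6, -14), PR = (-2, 1, -6); a normal to Π is PQ × PR = (-22, 88, 22).
Using P: Π has equation -22x + 88y + 22z = -352.
n·A − d = (-22)·(6) + (88)·(4) + (22)·(6) − (-352) = 704; |n| = √8712.
Distance = |704| / √8712 = 704/√8712 ≈ 7.54.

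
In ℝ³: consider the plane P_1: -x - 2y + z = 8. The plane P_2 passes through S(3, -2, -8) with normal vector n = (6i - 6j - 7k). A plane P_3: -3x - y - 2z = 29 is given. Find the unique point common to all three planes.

(-2, -7, -8)

P_2: n·r = n·S gives 6x - 6y - 7z = 86.
Solving the 3×3 linear system -x - 2y + z = 8, 6x - 6y - 7z = 86, -3x - y - 2z = 29 (e.g. by elimination or Cramer's rule, determinant = -95) gives (-2, -7, -8).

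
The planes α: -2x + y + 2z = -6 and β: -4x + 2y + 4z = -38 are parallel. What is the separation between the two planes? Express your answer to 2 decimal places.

4.33

Rescale β by 1/2: -2x + y + 2z = -19. Then distance = |-6 − (-19)| / √9 ≈ 4.33.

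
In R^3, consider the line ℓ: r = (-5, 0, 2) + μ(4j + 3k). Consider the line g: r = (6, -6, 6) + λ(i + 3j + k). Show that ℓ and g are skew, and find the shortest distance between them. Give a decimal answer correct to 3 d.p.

Common perpendicular direction n = (0, 4, 3) × (1, 3, 1) = (-5, 3, -4).
With w = (6, -6, 6) − (-5, 0, 2) = (11, -6, 4), w · n = -89.
Since n ≠ 0 the lines are not parallel, and w · n = -89 ≠ 0 so they do not intersect; hence they are skew.
Distance = |w · n| / |n| = |-89| / √50 ≈ 12.587.

12.587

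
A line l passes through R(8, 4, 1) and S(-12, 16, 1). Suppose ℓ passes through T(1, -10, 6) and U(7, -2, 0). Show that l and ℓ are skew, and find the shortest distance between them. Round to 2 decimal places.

3.78

A direction vector for l is S − R = (-20, 12, 0).
A direction vector for ℓ is U − T = (6, 8, -6).
Common perpendicular direction n = (-20, 12, 0) × (6, 8, -6) = (-72, -120, -232).
With w = (1, -10, 6) − (8, 4, 1) = (-7, -14, 5), w · n = 1024.
Since n ≠ 0 the lines are not parallel, and w · n = 1024 ≠ 0 so they do not intersect; hence they are skew.
Distance = |w · n| / |n| = |1024| / √73408 ≈ 3.78.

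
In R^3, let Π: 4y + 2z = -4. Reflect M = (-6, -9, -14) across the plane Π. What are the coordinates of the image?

λ = (n·M − d)/|n|² = (-64 − (-4))/20 = -3.
Reflection = M − 2λn = (-6, -9, -14) − (-6)·(0, 4, 2) = (-6, 15, -2).

(-6, 15, -2)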